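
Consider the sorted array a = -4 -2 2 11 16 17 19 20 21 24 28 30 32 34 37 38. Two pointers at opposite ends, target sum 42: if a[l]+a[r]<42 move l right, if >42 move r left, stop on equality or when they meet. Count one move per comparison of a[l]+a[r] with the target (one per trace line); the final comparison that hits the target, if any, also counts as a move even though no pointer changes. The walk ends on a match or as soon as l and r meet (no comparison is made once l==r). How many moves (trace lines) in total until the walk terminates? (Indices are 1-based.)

15 moves

l=1 r=16: -4+38=34 <42, l++
l=2 r=16: -2+38=36 <42, l++
l=3 r=16: 2+38=40 <42, l++
l=4 r=16: 11+38=49 >42, r--
l=4 r=15: 11+37=48 >42, r--
l=4 r=14: 11+34=45 >42, r--
l=4 r=13: 11+32=43 >42, r--
l=4 r=12: 11+30=41 <42, l++
l=5 r=12: 16+30=46 >42, r--
l=5 r=11: 16+28=44 >42, r--
l=5 r=10: 16+24=40 <42, l++
l=6 r=10: 17+24=41 <42, l++
l=7 r=10: 19+24=43 >42, r--
l=7 r=9: 19+21=40 <42, l++
l=8 r=9: 20+21=41 <42, l++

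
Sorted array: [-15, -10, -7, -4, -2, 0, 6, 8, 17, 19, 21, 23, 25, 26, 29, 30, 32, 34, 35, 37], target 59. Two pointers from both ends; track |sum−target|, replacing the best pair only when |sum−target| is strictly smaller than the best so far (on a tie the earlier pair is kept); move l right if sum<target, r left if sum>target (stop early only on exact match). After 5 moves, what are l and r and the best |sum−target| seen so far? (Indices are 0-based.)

l=5, r=19, best |Δ|=24

[0,19] -15+37=22 d=37 * → l++
[1,19] -10+37=27 d=32 * → l++
[2,19] -7+37=30 d=29 * → l++
[3,19] -4+37=33 d=26 * → l++
[4,19] -2+37=35 d=24 * → l++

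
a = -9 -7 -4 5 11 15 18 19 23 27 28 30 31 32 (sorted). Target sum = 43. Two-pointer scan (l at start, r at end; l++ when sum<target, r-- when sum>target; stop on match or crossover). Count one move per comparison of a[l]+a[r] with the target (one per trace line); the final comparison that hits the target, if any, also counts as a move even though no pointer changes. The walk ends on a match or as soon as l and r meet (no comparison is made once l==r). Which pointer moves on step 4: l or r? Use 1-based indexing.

l

[1,14] -9+32=23 <43 → l++
[2,14] -7+32=25 <43 → l++
[3,14] -4+32=28 <43 → l++
[4,14] 5+32=37 <43 → l++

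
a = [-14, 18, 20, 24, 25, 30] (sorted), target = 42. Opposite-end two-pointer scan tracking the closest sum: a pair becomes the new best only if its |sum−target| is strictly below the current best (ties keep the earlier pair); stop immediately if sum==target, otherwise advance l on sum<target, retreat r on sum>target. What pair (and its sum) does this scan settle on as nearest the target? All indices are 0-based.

pair (18, 24) with sum 42 (|Δ|=0)

l=0 r=5: -14+30=16 d=26 *, l++
l=1 r=5: 18+30=48 d=6 *, r--
l=1 r=4: 18+25=43 d=1 *, r--
l=1 r=3: 18+24=42 d=0 *, stop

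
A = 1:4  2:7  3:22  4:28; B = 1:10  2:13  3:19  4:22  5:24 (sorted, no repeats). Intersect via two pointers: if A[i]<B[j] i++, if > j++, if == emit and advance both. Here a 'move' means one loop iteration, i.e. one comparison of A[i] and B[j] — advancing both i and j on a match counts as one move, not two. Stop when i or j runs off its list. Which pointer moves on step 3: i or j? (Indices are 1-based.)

[i=1,j=1] 4<10 → i++
[i=2,j=1] 7<10 → i++
[i=3,j=1] 22>10 → j++

j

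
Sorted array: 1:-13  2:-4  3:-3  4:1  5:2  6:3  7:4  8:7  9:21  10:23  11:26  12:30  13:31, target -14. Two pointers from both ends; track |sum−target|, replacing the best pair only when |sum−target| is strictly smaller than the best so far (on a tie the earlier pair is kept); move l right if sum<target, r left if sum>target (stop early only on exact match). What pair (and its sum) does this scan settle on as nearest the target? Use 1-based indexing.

pair (-13, 1) with sum -12 (|Δ|=2)

l=1 r=13: -13+31=18 d=32 *, r--
l=1 r=12: -13+30=17 d=31 *, r--
l=1 r=11: -13+26=13 d=27 *, r--
l=1 r=10: -13+23=10 d=24 *, r--
l=1 r=9: -13+21=8 d=22 *, r--
l=1 r=8: -13+7=-6 d=8 *, r--
l=1 r=7: -13+4=-9 d=5 *, r--
l=1 r=6: -13+3=-10 d=4 *, r--
l=1 r=5: -13+2=-11 d=3 *, r--
l=1 r=4: -13+1=-12 d=2 *, r--
l=1 r=3: -13+-3=-16 d=2, l++
l=2 r=3: -4+-3=-7 d=7, r--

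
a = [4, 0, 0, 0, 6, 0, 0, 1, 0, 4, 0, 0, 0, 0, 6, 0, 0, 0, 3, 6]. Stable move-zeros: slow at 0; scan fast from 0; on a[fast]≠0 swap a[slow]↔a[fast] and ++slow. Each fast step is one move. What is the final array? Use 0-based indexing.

(s=0,f=0) a[fast]=4≠0 swap→a[0]=4 → slow++,fast++
(s=1,f=1) a[fast]=0 → fast++
(s=1,f=2) a[fast]=0 → fast++
(s=1,f=3) a[fast]=0 → fast++
(s=1,f=4) a[fast]=6≠0 swap→a[1]=6 → slow++,fast++
(s=2,f=5) a[fast]=0 → fast++
(s=2,f=6) a[fast]=0 → fast++
(s=2,f=7) a[fast]=1≠0 swap→a[2]=1 → slow++,fast++
(s=3,f=8) a[fast]=0 → fast++
(s=3,f=9) a[fast]=4≠0 swap→a[3]=4 → slow++,fast++
(s=4,f=10) a[fast]=0 → fast++
(s=4,f=11) a[fast]=0 → fast++
(s=4,f=12) a[fast]=0 → fast++
(s=4,f=13) a[fast]=0 → fast++
(s=4,f=14) a[fast]=6≠0 swap→a[4]=6 → slow++,fast++
(s=5,f=15) a[fast]=0 → fast++
(s=5,f=16) a[fast]=0 → fast++
(s=5,f=17) a[fast]=0 → fast++
(s=5,f=18) a[fast]=3≠0 swap→a[5]=3 → slow++,fast++
(s=6,f=19) a[fast]=6≠0 swap→a[6]=6 → slow++,fast++

[4, 6, 1, 4, 6, 3, 6, 0, 0, 0, 0, 0, 0, 0, 0, 0, 0, 0, 0, 0]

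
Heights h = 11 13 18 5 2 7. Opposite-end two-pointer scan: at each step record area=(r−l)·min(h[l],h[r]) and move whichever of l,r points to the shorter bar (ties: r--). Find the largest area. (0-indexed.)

l=0 r=5: min(11,7)*5=35 best=35 *, r--
l=0 r=4: min(11,2)*4=8 best=35, r--
l=0 r=3: min(11,5)*3=15 best=35, r--
l=0 r=2: min(11,18)*2=22 best=35, l++
l=1 r=2: min(13,18)*1=13 best=35, l++

max area = 35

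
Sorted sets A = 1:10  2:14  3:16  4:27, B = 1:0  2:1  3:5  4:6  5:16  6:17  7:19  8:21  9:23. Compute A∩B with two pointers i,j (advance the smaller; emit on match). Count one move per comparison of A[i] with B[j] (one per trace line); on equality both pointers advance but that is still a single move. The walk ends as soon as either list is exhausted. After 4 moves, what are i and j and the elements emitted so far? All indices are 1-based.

i=1 j=1: 10>0, j++
i=1 j=2: 10>1, j++
i=1 j=3: 10>5, j++
i=1 j=4: 10>6, j++

i=1, j=5, emitted=[]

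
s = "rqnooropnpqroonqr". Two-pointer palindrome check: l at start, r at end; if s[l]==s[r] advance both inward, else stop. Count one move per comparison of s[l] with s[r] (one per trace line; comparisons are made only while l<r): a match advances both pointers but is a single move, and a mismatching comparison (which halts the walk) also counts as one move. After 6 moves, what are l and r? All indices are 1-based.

[1,17] 'r'=='r' → l++,r--
[2,16] 'q'=='q' → l++,r--
[3,15] 'n'=='n' → l++,r--
[4,14] 'o'=='o' → l++,r--
[5,13] 'o'=='o' → l++,r--
[6,12] 'r'=='r' → l++,r--

l=7, r=11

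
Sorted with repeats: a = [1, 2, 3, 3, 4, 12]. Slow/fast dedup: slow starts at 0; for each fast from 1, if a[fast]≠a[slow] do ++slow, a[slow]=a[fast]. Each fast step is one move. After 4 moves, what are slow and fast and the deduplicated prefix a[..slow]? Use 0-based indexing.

slow=3, fast=5, prefix=[1, 2, 3, 4]

(s=0,f=1) a[fast]=2≠a[slow]=1 write a[1]=2 → slow++,fast++
(s=1,f=2) a[fast]=3≠a[slow]=2 write a[2]=3 → slow++,fast++
(s=2,f=3) a[fast]=3=a[slow] dup → fast++
(s=2,f=4) a[fast]=4≠a[slow]=3 write a[3]=4 → slow++,fast++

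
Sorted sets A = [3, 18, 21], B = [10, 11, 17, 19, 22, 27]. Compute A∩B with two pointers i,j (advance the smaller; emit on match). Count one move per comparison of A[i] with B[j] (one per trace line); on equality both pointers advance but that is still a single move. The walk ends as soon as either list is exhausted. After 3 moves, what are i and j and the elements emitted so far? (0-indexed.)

[i=0,j=0] 3<10 → i++
[i=1,j=0] 18>10 → j++
[i=1,j=1] 18>11 → j++

i=1, j=2, emitted=[]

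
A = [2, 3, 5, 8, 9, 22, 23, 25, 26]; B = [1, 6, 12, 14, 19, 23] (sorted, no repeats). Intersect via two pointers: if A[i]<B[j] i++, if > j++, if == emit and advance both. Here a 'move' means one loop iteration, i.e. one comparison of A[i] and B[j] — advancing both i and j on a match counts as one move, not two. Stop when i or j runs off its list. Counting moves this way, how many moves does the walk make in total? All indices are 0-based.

i=0 j=0: 2>1, j++
i=0 j=1: 2<6, i++
i=1 j=1: 3<6, i++
i=2 j=1: 5<6, i++
i=3 j=1: 8>6, j++
i=3 j=2: 8<12, i++
i=4 j=2: 9<12, i++
i=5 j=2: 22>12, j++
i=5 j=3: 22>14, j++
i=5 j=4: 22>19, j++
i=5 j=5: 22<23, i++
i=6 j=5: 23==23 emit, i++,j++

12 moves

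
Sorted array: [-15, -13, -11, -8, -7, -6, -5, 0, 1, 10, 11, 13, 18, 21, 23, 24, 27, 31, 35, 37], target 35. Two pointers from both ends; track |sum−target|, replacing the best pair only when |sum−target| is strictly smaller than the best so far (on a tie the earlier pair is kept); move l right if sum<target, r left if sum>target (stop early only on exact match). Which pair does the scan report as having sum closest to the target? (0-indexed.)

l=0 r=19: -15+37=22 d=13 *, l++
l=1 r=19: -13+37=24 d=11 *, l++
l=2 r=19: -11+37=26 d=9 *, l++
l=3 r=19: -8+37=29 d=6 *, l++
l=4 r=19: -7+37=30 d=5 *, l++
l=5 r=19: -6+37=31 d=4 *, l++
l=6 r=19: -5+37=32 d=3 *, l++
l=7 r=19: 0+37=37 d=2 *, r--
l=7 r=18: 0+35=35 d=0 *, stop

pair (0, 35) with sum 35 (|Δ|=0)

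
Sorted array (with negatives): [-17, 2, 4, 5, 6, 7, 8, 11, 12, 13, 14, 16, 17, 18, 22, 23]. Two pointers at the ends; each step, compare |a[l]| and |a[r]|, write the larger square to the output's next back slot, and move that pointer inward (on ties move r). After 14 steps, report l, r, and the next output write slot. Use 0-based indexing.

l=1, r=2, next write slot=1

l=0 r=15: |-17|<=|23| out[15]=529, r--
l=0 r=14: |-17|<=|22| out[14]=484, r--
l=0 r=13: |-17|<=|18| out[13]=324, r--
l=0 r=12: |-17|<=|17| out[12]=289, r--
l=0 r=11: |-17|>|16| out[11]=289, l++
l=1 r=11: |2|<=|16| out[10]=256, r--
l=1 r=10: |2|<=|14| out[9]=196, r--
l=1 r=9: |2|<=|13| out[8]=169, r--
l=1 r=8: |2|<=|12| out[7]=144, r--
l=1 r=7: |2|<=|11| out[6]=121, r--
l=1 r=6: |2|<=|8| out[5]=64, r--
l=1 r=5: |2|<=|7| out[4]=49, r--
l=1 r=4: |2|<=|6| out[3]=36, r--
l=1 r=3: |2|<=|5| out[2]=25, r--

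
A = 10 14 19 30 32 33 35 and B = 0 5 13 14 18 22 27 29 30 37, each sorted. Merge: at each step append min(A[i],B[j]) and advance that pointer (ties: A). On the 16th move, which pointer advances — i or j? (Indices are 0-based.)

i=0 j=0: A[i]=10>B[j]=0 take 0, j++
i=0 j=1: A[i]=10>B[j]=5 take 5, j++
i=0 j=2: A[i]=10<=B[j]=13 take 10, i++
i=1 j=2: A[i]=14>B[j]=13 take 13, j++
i=1 j=3: A[i]=14<=B[j]=14 take 14, i++
i=2 j=3: A[i]=19>B[j]=14 take 14, j++
i=2 j=4: A[i]=19>B[j]=18 take 18, j++
i=2 j=5: A[i]=19<=B[j]=22 take 19, i++
i=3 j=5: A[i]=30>B[j]=22 take 22, j++
i=3 j=6: A[i]=30>B[j]=27 take 27, j++
i=3 j=7: A[i]=30>B[j]=29 take 29, j++
i=3 j=8: A[i]=30<=B[j]=30 take 30, i++
i=4 j=8: A[i]=32>B[j]=30 take 30, j++
i=4 j=9: A[i]=32<=B[j]=37 take 32, i++
i=5 j=9: A[i]=33<=B[j]=37 take 33, i++
i=6 j=9: A[i]=35<=B[j]=37 take 35, i++

i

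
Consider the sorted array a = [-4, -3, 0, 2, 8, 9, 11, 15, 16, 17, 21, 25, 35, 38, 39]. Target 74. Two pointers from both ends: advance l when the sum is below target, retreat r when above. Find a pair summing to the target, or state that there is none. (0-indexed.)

(35, 39)

l=0 r=14: -4+39=35 <74, l++
l=1 r=14: -3+39=36 <74, l++
l=2 r=14: 0+39=39 <74, l++
l=3 r=14: 2+39=41 <74, l++
l=4 r=14: 8+39=47 <74, l++
l=5 r=14: 9+39=48 <74, l++
l=6 r=14: 11+39=50 <74, l++
l=7 r=14: 15+39=54 <74, l++
l=8 r=14: 16+39=55 <74, l++
l=9 r=14: 17+39=56 <74, l++
l=10 r=14: 21+39=60 <74, l++
l=11 r=14: 25+39=64 <74, l++
l=12 r=14: 35+39=74, found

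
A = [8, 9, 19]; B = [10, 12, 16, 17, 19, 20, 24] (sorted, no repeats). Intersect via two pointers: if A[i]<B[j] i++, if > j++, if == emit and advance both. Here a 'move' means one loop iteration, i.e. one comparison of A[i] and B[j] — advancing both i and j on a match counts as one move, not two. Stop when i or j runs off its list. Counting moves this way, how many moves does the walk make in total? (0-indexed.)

i=0 j=0: 8<10, i++
i=1 j=0: 9<10, i++
i=2 j=0: 19>10, j++
i=2 j=1: 19>12, j++
i=2 j=2: 19>16, j++
i=2 j=3: 19>17, j++
i=2 j=4: 19==19 emit, i++,j++

7 moves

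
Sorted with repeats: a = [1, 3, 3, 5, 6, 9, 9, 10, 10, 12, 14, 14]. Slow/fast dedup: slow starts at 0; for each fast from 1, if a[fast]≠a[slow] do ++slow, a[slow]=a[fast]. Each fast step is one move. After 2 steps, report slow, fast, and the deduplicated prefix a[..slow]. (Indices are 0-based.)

slow=1, fast=3, prefix=[1, 3]

slow=0 fast=1: a[fast]=3≠a[slow]=1 write a[1]=3, slow++,fast++
slow=1 fast=2: a[fast]=3=a[slow] dup, fast++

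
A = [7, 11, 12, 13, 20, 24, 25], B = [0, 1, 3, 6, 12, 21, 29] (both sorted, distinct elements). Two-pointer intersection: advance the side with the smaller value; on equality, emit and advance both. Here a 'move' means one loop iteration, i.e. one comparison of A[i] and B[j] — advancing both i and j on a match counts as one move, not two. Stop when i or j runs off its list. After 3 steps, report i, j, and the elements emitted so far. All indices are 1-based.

i=1, j=4, emitted=[]

[i=1,j=1] 7>0 → j++
[i=1,j=2] 7>1 → j++
[i=1,j=3] 7>3 → j++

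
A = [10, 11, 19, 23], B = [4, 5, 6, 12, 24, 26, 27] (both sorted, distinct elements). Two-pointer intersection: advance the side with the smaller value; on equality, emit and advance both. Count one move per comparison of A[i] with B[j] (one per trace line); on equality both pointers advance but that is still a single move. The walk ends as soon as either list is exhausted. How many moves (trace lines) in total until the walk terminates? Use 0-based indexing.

8 moves

i=0 j=0: 10>4, j++
i=0 j=1: 10>5, j++
i=0 j=2: 10>6, j++
i=0 j=3: 10<12, i++
i=1 j=3: 11<12, i++
i=2 j=3: 19>12, j++
i=2 j=4: 19<24, i++
i=3 j=4: 23<24, i++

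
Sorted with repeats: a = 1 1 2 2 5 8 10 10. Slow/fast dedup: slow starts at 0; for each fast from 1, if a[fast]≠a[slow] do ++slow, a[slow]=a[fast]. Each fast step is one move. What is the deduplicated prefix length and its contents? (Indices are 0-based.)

(s=0,f=1) a[fast]=1=a[slow] dup → fast++
(s=0,f=2) a[fast]=2≠a[slow]=1 write a[1]=2 → slow++,fast++
(s=1,f=3) a[fast]=2=a[slow] dup → fast++
(s=1,f=4) a[fast]=5≠a[slow]=2 write a[2]=5 → slow++,fast++
(s=2,f=5) a[fast]=8≠a[slow]=5 write a[3]=8 → slow++,fast++
(s=3,f=6) a[fast]=10≠a[slow]=8 write a[4]=10 → slow++,fast++
(s=4,f=7) a[fast]=10=a[slow] dup → fast++

length 5; prefix = [1, 2, 5, 8, 10]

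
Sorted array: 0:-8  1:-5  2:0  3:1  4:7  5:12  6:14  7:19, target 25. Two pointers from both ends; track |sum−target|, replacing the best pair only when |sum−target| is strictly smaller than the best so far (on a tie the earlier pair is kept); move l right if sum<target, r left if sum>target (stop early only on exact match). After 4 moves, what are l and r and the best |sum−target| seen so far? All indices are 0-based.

[0,7] -8+19=11 d=14 * → l++
[1,7] -5+19=14 d=11 * → l++
[2,7] 0+19=19 d=6 * → l++
[3,7] 1+19=20 d=5 * → l++

l=4, r=7, best |Δ|=5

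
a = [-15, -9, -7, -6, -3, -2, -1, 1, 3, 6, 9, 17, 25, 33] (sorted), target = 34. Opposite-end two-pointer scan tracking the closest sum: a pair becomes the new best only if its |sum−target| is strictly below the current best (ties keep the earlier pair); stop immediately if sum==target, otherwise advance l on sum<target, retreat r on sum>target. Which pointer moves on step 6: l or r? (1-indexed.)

[1,14] -15+33=18 d=16 * → l++
[2,14] -9+33=24 d=10 * → l++
[3,14] -7+33=26 d=8 * → l++
[4,14] -6+33=27 d=7 * → l++
[5,14] -3+33=30 d=4 * → l++
[6,14] -2+33=31 d=3 * → l++

l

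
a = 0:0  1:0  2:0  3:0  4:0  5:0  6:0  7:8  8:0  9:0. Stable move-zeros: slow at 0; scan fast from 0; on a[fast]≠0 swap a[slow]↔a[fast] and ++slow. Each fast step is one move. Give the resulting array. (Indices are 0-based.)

[8, 0, 0, 0, 0, 0, 0, 0, 0, 0]

slow=0 fast=0: a[fast]=0, fast++
slow=0 fast=1: a[fast]=0, fast++
slow=0 fast=2: a[fast]=0, fast++
slow=0 fast=3: a[fast]=0, fast++
slow=0 fast=4: a[fast]=0, fast++
slow=0 fast=5: a[fast]=0, fast++
slow=0 fast=6: a[fast]=0, fast++
slow=0 fast=7: a[fast]=8≠0 swap→a[0]=8, slow++,fast++
slow=1 fast=8: a[fast]=0, fast++
slow=1 fast=9: a[fast]=0, fast++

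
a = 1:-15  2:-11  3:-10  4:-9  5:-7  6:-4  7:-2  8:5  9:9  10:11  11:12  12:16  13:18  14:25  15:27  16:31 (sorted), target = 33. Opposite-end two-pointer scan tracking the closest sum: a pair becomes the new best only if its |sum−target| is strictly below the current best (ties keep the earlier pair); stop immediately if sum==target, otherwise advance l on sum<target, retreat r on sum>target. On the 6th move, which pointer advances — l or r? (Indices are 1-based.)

[1,16] -15+31=16 d=17 * → l++
[2,16] -11+31=20 d=13 * → l++
[3,16] -10+31=21 d=12 * → l++
[4,16] -9+31=22 d=11 * → l++
[5,16] -7+31=24 d=9 * → l++
[6,16] -4+31=27 d=6 * → l++

l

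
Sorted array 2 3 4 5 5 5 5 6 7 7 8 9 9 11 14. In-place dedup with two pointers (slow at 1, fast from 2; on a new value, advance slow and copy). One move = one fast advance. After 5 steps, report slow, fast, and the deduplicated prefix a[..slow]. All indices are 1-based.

(s=1,f=2) a[fast]=3≠a[slow]=2 write a[2]=3 → slow++,fast++
(s=2,f=3) a[fast]=4≠a[slow]=3 write a[3]=4 → slow++,fast++
(s=3,f=4) a[fast]=5≠a[slow]=4 write a[4]=5 → slow++,fast++
(s=4,f=5) a[fast]=5=a[slow] dup → fast++
(s=4,f=6) a[fast]=5=a[slow] dup → fast++

slow=4, fast=7, prefix=[2, 3, 4, 5]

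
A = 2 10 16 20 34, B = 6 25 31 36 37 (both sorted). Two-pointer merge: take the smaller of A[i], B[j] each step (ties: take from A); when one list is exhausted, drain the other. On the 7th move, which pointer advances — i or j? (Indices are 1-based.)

j

[i=1,j=1] A[i]=2<=B[j]=6 take 2 → i++
[i=2,j=1] A[i]=10>B[j]=6 take 6 → j++
[i=2,j=2] A[i]=10<=B[j]=25 take 10 → i++
[i=3,j=2] A[i]=16<=B[j]=25 take 16 → i++
[i=4,j=2] A[i]=20<=B[j]=25 take 20 → i++
[i=5,j=2] A[i]=34>B[j]=25 take 25 → j++
[i=5,j=3] A[i]=34>B[j]=31 take 31 → j++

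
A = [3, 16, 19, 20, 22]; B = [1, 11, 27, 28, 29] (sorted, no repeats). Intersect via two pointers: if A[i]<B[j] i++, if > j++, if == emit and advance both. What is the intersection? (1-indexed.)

intersection = []

[i=1,j=1] 3>1 → j++
[i=1,j=2] 3<11 → i++
[i=2,j=2] 16>11 → j++
[i=2,j=3] 16<27 → i++
[i=3,j=3] 19<27 → i++
[i=4,j=3] 20<27 → i++
[i=5,j=3] 22<27 → i++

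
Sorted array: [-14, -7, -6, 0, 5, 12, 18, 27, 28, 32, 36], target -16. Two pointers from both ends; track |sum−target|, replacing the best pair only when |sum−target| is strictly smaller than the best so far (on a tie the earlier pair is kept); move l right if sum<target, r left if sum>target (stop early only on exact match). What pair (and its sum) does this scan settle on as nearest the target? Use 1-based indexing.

l=1 r=11: -14+36=22 d=38 *, r--
l=1 r=10: -14+32=18 d=34 *, r--
l=1 r=9: -14+28=14 d=30 *, r--
l=1 r=8: -14+27=13 d=29 *, r--
l=1 r=7: -14+18=4 d=20 *, r--
l=1 r=6: -14+12=-2 d=14 *, r--
l=1 r=5: -14+5=-9 d=7 *, r--
l=1 r=4: -14+0=-14 d=2 *, r--
l=1 r=3: -14+-6=-20 d=4, l++
l=2 r=3: -7+-6=-13 d=3, r--

pair (-14, 0) with sum -14 (|Δ|=2)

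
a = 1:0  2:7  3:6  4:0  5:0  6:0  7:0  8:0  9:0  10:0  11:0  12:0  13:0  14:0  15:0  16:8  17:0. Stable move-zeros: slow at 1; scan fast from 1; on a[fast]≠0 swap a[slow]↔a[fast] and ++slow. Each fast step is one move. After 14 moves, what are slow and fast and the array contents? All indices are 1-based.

slow=3, fast=15, a=[7, 6, 0, 0, 0, 0, 0, 0, 0, 0, 0, 0, 0, 0, 0, 8, 0]

slow=1 fast=1: a[fast]=0, fast++
slow=1 fast=2: a[fast]=7≠0 swap→a[1]=7, slow++,fast++
slow=2 fast=3: a[fast]=6≠0 swap→a[2]=6, slow++,fast++
slow=3 fast=4: a[fast]=0, fast++
slow=3 fast=5: a[fast]=0, fast++
slow=3 fast=6: a[fast]=0, fast++
slow=3 fast=7: a[fast]=0, fast++
slow=3 fast=8: a[fast]=0, fast++
slow=3 fast=9: a[fast]=0, fast++
slow=3 fast=10: a[fast]=0, fast++
slow=3 fast=11: a[fast]=0, fast++
slow=3 fast=12: a[fast]=0, fast++
slow=3 fast=13: a[fast]=0, fast++
slow=3 fast=14: a[fast]=0, fast++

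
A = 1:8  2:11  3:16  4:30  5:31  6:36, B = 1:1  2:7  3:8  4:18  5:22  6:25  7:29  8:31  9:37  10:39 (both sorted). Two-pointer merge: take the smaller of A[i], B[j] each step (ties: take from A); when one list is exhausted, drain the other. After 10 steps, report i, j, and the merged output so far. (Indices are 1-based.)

i=4, j=8, merged so far=[1, 7, 8, 8, 11, 16, 18, 22, 25, 29]

i=1 j=1: A[i]=8>B[j]=1 take 1, j++
i=1 j=2: A[i]=8>B[j]=7 take 7, j++
i=1 j=3: A[i]=8<=B[j]=8 take 8, i++
i=2 j=3: A[i]=11>B[j]=8 take 8, j++
i=2 j=4: A[i]=11<=B[j]=18 take 11, i++
i=3 j=4: A[i]=16<=B[j]=18 take 16, i++
i=4 j=4: A[i]=30>B[j]=18 take 18, j++
i=4 j=5: A[i]=30>B[j]=22 take 22, j++
i=4 j=6: A[i]=30>B[j]=25 take 25, j++
i=4 j=7: A[i]=30>B[j]=29 take 29, j++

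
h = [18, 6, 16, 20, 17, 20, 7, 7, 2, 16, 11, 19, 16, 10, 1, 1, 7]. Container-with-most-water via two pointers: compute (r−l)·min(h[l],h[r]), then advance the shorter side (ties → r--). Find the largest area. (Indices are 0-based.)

max area = 198

[0,16] min(18,7)*16=112 best=112 * → r--
[0,15] min(18,1)*15=15 best=112 → r--
[0,14] min(18,1)*14=14 best=112 → r--
[0,13] min(18,10)*13=130 best=130 * → r--
[0,12] min(18,16)*12=192 best=192 * → r--
[0,11] min(18,19)*11=198 best=198 * → l++
[1,11] min(6,19)*10=60 best=198 → l++
[2,11] min(16,19)*9=144 best=198 → l++
[3,11] min(20,19)*8=152 best=198 → r--
[3,10] min(20,11)*7=77 best=198 → r--
[3,9] min(20,16)*6=96 best=198 → r--
[3,8] min(20,2)*5=10 best=198 → r--
[3,7] min(20,7)*4=28 best=198 → r--
[3,6] min(20,7)*3=21 best=198 → r--
[3,5] min(20,20)*2=40 best=198 → r--
[3,4] min(20,17)*1=17 best=198 → r--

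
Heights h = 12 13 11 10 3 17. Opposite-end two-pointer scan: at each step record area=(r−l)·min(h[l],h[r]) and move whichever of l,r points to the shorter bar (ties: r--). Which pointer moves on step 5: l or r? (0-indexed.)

l

l=0 r=5: min(12,17)*5=60 best=60 *, l++
l=1 r=5: min(13,17)*4=52 best=60, l++
l=2 r=5: min(11,17)*3=33 best=60, l++
l=3 r=5: min(10,17)*2=20 best=60, l++
l=4 r=5: min(3,17)*1=3 best=60, l++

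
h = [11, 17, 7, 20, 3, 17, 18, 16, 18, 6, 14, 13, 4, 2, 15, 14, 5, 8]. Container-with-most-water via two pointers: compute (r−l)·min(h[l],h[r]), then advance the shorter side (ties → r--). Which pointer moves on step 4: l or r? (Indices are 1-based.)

r

[1,18] min(11,8)*17=136 best=136 * → r--
[1,17] min(11,5)*16=80 best=136 → r--
[1,16] min(11,14)*15=165 best=165 * → l++
[2,16] min(17,14)*14=196 best=196 * → r--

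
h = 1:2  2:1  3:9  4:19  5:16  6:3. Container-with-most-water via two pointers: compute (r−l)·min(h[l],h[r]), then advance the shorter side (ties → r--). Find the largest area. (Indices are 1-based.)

max area = 18

l=1 r=6: min(2,3)*5=10 best=10 *, l++
l=2 r=6: min(1,3)*4=4 best=10, l++
l=3 r=6: min(9,3)*3=9 best=10, r--
l=3 r=5: min(9,16)*2=18 best=18 *, l++
l=4 r=5: min(19,16)*1=16 best=18, r--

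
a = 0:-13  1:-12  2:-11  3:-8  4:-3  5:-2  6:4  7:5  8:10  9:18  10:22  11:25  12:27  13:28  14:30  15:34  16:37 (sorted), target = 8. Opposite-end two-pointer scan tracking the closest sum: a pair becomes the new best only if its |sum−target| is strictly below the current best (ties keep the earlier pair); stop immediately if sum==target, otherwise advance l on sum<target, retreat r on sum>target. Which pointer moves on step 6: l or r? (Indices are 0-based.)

r

[0,16] -13+37=24 d=16 * → r--
[0,15] -13+34=21 d=13 * → r--
[0,14] -13+30=17 d=9 * → r--
[0,13] -13+28=15 d=7 * → r--
[0,12] -13+27=14 d=6 * → r--
[0,11] -13+25=12 d=4 * → r--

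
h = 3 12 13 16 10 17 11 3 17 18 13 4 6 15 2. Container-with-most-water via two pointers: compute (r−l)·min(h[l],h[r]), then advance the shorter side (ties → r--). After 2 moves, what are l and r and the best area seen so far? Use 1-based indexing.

l=1 r=15: min(3,2)*14=28 best=28 *, r--
l=1 r=14: min(3,15)*13=39 best=39 *, l++

l=2, r=14, best area=39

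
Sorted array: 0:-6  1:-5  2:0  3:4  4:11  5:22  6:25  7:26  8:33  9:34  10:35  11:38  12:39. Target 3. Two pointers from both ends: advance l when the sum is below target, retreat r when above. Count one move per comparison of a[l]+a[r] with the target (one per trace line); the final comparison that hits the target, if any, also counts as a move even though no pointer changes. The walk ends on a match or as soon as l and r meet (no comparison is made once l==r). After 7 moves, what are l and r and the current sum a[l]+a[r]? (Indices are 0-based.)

l=0, r=5, sum=16

[0,12] -6+39=33 >3 → r--
[0,11] -6+38=32 >3 → r--
[0,10] -6+35=29 >3 → r--
[0,9] -6+34=28 >3 → r--
[0,8] -6+33=27 >3 → r--
[0,7] -6+26=20 >3 → r--
[0,6] -6+25=19 >3 → r--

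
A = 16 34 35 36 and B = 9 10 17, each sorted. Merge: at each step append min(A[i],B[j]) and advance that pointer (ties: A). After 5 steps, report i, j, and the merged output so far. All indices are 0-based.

i=0 j=0: A[i]=16>B[j]=9 take 9, j++
i=0 j=1: A[i]=16>B[j]=10 take 10, j++
i=0 j=2: A[i]=16<=B[j]=17 take 16, i++
i=1 j=2: A[i]=34>B[j]=17 take 17, j++
i=1 j=3: B done, take A[i]=34, i++

i=2, j=3, merged so far=[9, 10, 16, 17, 34]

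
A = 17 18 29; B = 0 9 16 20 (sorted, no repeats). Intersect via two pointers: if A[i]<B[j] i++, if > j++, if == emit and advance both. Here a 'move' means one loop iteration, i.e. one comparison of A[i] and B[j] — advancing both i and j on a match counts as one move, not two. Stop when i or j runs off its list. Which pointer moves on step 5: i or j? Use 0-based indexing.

i

i=0 j=0: 17>0, j++
i=0 j=1: 17>9, j++
i=0 j=2: 17>16, j++
i=0 j=3: 17<20, i++
i=1 j=3: 18<20, i++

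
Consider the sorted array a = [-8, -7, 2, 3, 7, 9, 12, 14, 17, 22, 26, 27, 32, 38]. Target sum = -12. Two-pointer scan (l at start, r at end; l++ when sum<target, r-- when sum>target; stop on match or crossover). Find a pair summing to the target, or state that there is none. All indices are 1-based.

no pair

[1,14] -8+38=30 >-12 → r--
[1,13] -8+32=24 >-12 → r--
[1,12] -8+27=19 >-12 → r--
[1,11] -8+26=18 >-12 → r--
[1,10] -8+22=14 >-12 → r--
[1,9] -8+17=9 >-12 → r--
[1,8] -8+14=6 >-12 → r--
[1,7] -8+12=4 >-12 → r--
[1,6] -8+9=1 >-12 → r--
[1,5] -8+7=-1 >-12 → r--
[1,4] -8+3=-5 >-12 → r--
[1,3] -8+2=-6 >-12 → r--
[1,2] -8+-7=-15 <-12 → l++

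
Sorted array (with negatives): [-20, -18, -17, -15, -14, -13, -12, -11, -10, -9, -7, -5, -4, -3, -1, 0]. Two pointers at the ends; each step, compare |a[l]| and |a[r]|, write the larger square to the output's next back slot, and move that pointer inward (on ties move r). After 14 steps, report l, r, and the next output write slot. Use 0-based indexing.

l=0 r=15: |-20|>|0| out[15]=400, l++
l=1 r=15: |-18|>|0| out[14]=324, l++
l=2 r=15: |-17|>|0| out[13]=289, l++
l=3 r=15: |-15|>|0| out[12]=225, l++
l=4 r=15: |-14|>|0| out[11]=196, l++
l=5 r=15: |-13|>|0| out[10]=169, l++
l=6 r=15: |-12|>|0| out[9]=144, l++
l=7 r=15: |-11|>|0| out[8]=121, l++
l=8 r=15: |-10|>|0| out[7]=100, l++
l=9 r=15: |-9|>|0| out[6]=81, l++
l=10 r=15: |-7|>|0| out[5]=49, l++
l=11 r=15: |-5|>|0| out[4]=25, l++
l=12 r=15: |-4|>|0| out[3]=16, l++
l=13 r=15: |-3|>|0| out[2]=9, l++

l=14, r=15, next write slot=1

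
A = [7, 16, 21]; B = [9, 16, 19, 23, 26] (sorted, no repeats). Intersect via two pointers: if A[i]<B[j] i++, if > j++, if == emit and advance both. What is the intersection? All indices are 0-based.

[i=0,j=0] 7<9 → i++
[i=1,j=0] 16>9 → j++
[i=1,j=1] 16==16 emit → i++,j++
[i=2,j=2] 21>19 → j++
[i=2,j=3] 21<23 → i++

intersection = [16]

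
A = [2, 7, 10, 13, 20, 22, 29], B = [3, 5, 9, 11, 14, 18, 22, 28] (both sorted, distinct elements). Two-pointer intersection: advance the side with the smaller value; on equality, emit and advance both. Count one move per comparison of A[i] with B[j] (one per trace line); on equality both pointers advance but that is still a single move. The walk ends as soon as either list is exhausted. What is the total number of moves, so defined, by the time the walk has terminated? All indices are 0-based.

[i=0,j=0] 2<3 → i++
[i=1,j=0] 7>3 → j++
[i=1,j=1] 7>5 → j++
[i=1,j=2] 7<9 → i++
[i=2,j=2] 10>9 → j++
[i=2,j=3] 10<11 → i++
[i=3,j=3] 13>11 → j++
[i=3,j=4] 13<14 → i++
[i=4,j=4] 20>14 → j++
[i=4,j=5] 20>18 → j++
[i=4,j=6] 20<22 → i++
[i=5,j=6] 22==22 emit → i++,j++
[i=6,j=7] 29>28 → j++

13 moves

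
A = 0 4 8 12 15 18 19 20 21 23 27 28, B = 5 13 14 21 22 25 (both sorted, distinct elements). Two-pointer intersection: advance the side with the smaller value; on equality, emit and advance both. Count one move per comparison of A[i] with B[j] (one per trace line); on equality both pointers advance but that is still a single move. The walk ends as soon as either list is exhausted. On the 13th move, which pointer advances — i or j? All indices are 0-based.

j

[i=0,j=0] 0<5 → i++
[i=1,j=0] 4<5 → i++
[i=2,j=0] 8>5 → j++
[i=2,j=1] 8<13 → i++
[i=3,j=1] 12<13 → i++
[i=4,j=1] 15>13 → j++
[i=4,j=2] 15>14 → j++
[i=4,j=3] 15<21 → i++
[i=5,j=3] 18<21 → i++
[i=6,j=3] 19<21 → i++
[i=7,j=3] 20<21 → i++
[i=8,j=3] 21==21 emit → i++,j++
[i=9,j=4] 23>22 → j++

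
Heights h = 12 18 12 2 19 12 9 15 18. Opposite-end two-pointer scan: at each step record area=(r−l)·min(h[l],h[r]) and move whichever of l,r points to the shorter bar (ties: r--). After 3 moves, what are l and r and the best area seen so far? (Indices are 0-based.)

[0,8] min(12,18)*8=96 best=96 * → l++
[1,8] min(18,18)*7=126 best=126 * → r--
[1,7] min(18,15)*6=90 best=126 → r--

l=1, r=6, best area=126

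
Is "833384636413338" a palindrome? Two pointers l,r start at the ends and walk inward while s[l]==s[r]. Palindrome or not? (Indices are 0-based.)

not a palindrome (mismatch at 4,10)

l=0 r=14: '8'=='8', l++,r--
l=1 r=13: '3'=='3', l++,r--
l=2 r=12: '3'=='3', l++,r--
l=3 r=11: '3'=='3', l++,r--
l=4 r=10: '8'!='1', stop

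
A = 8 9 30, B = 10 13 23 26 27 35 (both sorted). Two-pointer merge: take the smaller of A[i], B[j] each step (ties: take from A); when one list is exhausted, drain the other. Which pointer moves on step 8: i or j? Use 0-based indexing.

i=0 j=0: A[i]=8<=B[j]=10 take 8, i++
i=1 j=0: A[i]=9<=B[j]=10 take 9, i++
i=2 j=0: A[i]=30>B[j]=10 take 10, j++
i=2 j=1: A[i]=30>B[j]=13 take 13, j++
i=2 j=2: A[i]=30>B[j]=23 take 23, j++
i=2 j=3: A[i]=30>B[j]=26 take 26, j++
i=2 j=4: A[i]=30>B[j]=27 take 27, j++
i=2 j=5: A[i]=30<=B[j]=35 take 30, i++

i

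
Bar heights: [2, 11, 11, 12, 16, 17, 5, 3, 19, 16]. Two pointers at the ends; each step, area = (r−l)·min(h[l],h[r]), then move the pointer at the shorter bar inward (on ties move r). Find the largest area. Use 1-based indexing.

[1,10] min(2,16)*9=18 best=18 * → l++
[2,10] min(11,16)*8=88 best=88 * → l++
[3,10] min(11,16)*7=77 best=88 → l++
[4,10] min(12,16)*6=72 best=88 → l++
[5,10] min(16,16)*5=80 best=88 → r--
[5,9] min(16,19)*4=64 best=88 → l++
[6,9] min(17,19)*3=51 best=88 → l++
[7,9] min(5,19)*2=10 best=88 → l++
[8,9] min(3,19)*1=3 best=88 → l++

max area = 88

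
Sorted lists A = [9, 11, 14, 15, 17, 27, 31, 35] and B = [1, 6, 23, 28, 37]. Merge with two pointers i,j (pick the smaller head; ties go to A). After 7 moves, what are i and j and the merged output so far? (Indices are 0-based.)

[i=0,j=0] A[i]=9>B[j]=1 take 1 → j++
[i=0,j=1] A[i]=9>B[j]=6 take 6 → j++
[i=0,j=2] A[i]=9<=B[j]=23 take 9 → i++
[i=1,j=2] A[i]=11<=B[j]=23 take 11 → i++
[i=2,j=2] A[i]=14<=B[j]=23 take 14 → i++
[i=3,j=2] A[i]=15<=B[j]=23 take 15 → i++
[i=4,j=2] A[i]=17<=B[j]=23 take 17 → i++

i=5, j=2, merged so far=[1, 6, 9, 11, 14, 15, 17]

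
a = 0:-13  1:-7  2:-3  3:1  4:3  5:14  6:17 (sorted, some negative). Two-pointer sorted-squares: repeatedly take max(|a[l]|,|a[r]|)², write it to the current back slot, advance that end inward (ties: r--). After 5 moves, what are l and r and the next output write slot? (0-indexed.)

l=0 r=6: |-13|<=|17| out[6]=289, r--
l=0 r=5: |-13|<=|14| out[5]=196, r--
l=0 r=4: |-13|>|3| out[4]=169, l++
l=1 r=4: |-7|>|3| out[3]=49, l++
l=2 r=4: |-3|<=|3| out[2]=9, r--

l=2, r=3, next write slot=1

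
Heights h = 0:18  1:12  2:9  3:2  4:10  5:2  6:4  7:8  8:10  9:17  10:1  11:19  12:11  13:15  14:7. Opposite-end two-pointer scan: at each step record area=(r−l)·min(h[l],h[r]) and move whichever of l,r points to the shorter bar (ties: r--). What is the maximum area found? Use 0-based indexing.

max area = 198

[0,14] min(18,7)*14=98 best=98 * → r--
[0,13] min(18,15)*13=195 best=195 * → r--
[0,12] min(18,11)*12=132 best=195 → r--
[0,11] min(18,19)*11=198 best=198 * → l++
[1,11] min(12,19)*10=120 best=198 → l++
[2,11] min(9,19)*9=81 best=198 → l++
[3,11] min(2,19)*8=16 best=198 → l++
[4,11] min(10,19)*7=70 best=198 → l++
[5,11] min(2,19)*6=12 best=198 → l++
[6,11] min(4,19)*5=20 best=198 → l++
[7,11] min(8,19)*4=32 best=198 → l++
[8,11] min(10,19)*3=30 best=198 → l++
[9,11] min(17,19)*2=34 best=198 → l++
[10,11] min(1,19)*1=1 best=198 → l++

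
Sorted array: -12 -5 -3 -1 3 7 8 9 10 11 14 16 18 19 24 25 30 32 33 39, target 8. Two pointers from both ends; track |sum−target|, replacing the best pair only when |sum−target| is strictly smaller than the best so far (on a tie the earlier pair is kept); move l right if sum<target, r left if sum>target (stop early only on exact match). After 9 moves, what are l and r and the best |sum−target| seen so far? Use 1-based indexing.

l=1 r=20: -12+39=27 d=19 *, r--
l=1 r=19: -12+33=21 d=13 *, r--
l=1 r=18: -12+32=20 d=12 *, r--
l=1 r=17: -12+30=18 d=10 *, r--
l=1 r=16: -12+25=13 d=5 *, r--
l=1 r=15: -12+24=12 d=4 *, r--
l=1 r=14: -12+19=7 d=1 *, l++
l=2 r=14: -5+19=14 d=6, r--
l=2 r=13: -5+18=13 d=5, r--

l=2, r=12, best |Δ|=1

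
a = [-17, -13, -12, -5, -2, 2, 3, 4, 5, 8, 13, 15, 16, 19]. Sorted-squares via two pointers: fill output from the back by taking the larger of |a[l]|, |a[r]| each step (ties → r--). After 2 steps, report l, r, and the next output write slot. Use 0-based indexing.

l=0 r=13: |-17|<=|19| out[13]=361, r--
l=0 r=12: |-17|>|16| out[12]=289, l++

l=1, r=12, next write slot=11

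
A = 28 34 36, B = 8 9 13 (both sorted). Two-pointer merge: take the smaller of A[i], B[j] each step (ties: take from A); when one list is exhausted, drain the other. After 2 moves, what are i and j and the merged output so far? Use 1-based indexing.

i=1, j=3, merged so far=[8, 9]

i=1 j=1: A[i]=28>B[j]=8 take 8, j++
i=1 j=2: A[i]=28>B[j]=9 take 9, j++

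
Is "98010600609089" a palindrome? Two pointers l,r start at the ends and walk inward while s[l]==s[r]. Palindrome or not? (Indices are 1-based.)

[1,14] '9'=='9' → l++,r--
[2,13] '8'=='8' → l++,r--
[3,12] '0'=='0' → l++,r--
[4,11] '1'!='9' → stop

not a palindrome (mismatch at 4,11)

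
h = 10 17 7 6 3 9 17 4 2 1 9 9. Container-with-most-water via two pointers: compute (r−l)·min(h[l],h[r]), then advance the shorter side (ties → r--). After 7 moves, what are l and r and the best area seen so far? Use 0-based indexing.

l=1, r=5, best area=99

l=0 r=11: min(10,9)*11=99 best=99 *, r--
l=0 r=10: min(10,9)*10=90 best=99, r--
l=0 r=9: min(10,1)*9=9 best=99, r--
l=0 r=8: min(10,2)*8=16 best=99, r--
l=0 r=7: min(10,4)*7=28 best=99, r--
l=0 r=6: min(10,17)*6=60 best=99, l++
l=1 r=6: min(17,17)*5=85 best=99, r--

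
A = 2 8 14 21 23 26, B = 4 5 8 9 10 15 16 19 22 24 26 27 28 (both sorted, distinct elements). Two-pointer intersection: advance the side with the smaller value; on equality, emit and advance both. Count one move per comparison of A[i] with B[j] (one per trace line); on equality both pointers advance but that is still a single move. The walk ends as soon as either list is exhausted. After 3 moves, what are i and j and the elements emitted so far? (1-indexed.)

i=1 j=1: 2<4, i++
i=2 j=1: 8>4, j++
i=2 j=2: 8>5, j++

i=2, j=3, emitted=[]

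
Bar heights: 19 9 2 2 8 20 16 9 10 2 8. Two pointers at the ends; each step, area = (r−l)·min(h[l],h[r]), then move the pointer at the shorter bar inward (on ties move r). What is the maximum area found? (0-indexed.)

[0,10] min(19,8)*10=80 best=80 * → r--
[0,9] min(19,2)*9=18 best=80 → r--
[0,8] min(19,10)*8=80 best=80 → r--
[0,7] min(19,9)*7=63 best=80 → r--
[0,6] min(19,16)*6=96 best=96 * → r--
[0,5] min(19,20)*5=95 best=96 → l++
[1,5] min(9,20)*4=36 best=96 → l++
[2,5] min(2,20)*3=6 best=96 → l++
[3,5] min(2,20)*2=4 best=96 → l++
[4,5] min(8,20)*1=8 best=96 → l++

max area = 96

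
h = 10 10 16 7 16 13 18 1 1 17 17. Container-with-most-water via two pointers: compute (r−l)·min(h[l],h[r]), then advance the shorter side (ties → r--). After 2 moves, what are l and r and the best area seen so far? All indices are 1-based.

l=1 r=11: min(10,17)*10=100 best=100 *, l++
l=2 r=11: min(10,17)*9=90 best=100, l++

l=3, r=11, best area=100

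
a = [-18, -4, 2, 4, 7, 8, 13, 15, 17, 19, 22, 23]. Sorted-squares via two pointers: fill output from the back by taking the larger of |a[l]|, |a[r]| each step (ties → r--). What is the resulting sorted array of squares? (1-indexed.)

l=1 r=12: |-18|<=|23| out[12]=529, r--
l=1 r=11: |-18|<=|22| out[11]=484, r--
l=1 r=10: |-18|<=|19| out[10]=361, r--
l=1 r=9: |-18|>|17| out[9]=324, l++
l=2 r=9: |-4|<=|17| out[8]=289, r--
l=2 r=8: |-4|<=|15| out[7]=225, r--
l=2 r=7: |-4|<=|13| out[6]=169, r--
l=2 r=6: |-4|<=|8| out[5]=64, r--
l=2 r=5: |-4|<=|7| out[4]=49, r--
l=2 r=4: |-4|<=|4| out[3]=16, r--
l=2 r=3: |-4|>|2| out[2]=16, l++
l=3 r=3: |2|<=|2| out[1]=4, r--

[4, 16, 16, 49, 64, 169, 225, 289, 324, 361, 484, 529]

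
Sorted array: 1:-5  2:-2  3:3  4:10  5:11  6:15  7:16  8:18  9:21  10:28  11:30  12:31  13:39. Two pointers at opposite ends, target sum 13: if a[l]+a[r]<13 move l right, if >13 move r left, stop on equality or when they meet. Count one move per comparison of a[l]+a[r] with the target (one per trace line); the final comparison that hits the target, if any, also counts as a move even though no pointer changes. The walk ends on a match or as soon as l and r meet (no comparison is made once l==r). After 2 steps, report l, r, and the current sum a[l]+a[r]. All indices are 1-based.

l=1, r=11, sum=25

[1,13] -5+39=34 >13 → r--
[1,12] -5+31=26 >13 → r--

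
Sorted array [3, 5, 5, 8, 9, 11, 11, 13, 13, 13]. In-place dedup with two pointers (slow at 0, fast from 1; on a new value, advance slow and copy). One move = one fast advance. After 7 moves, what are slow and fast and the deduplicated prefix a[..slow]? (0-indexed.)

slow=0 fast=1: a[fast]=5≠a[slow]=3 write a[1]=5, slow++,fast++
slow=1 fast=2: a[fast]=5=a[slow] dup, fast++
slow=1 fast=3: a[fast]=8≠a[slow]=5 write a[2]=8, slow++,fast++
slow=2 fast=4: a[fast]=9≠a[slow]=8 write a[3]=9, slow++,fast++
slow=3 fast=5: a[fast]=11≠a[slow]=9 write a[4]=11, slow++,fast++
slow=4 fast=6: a[fast]=11=a[slow] dup, fast++
slow=4 fast=7: a[fast]=13≠a[slow]=11 write a[5]=13, slow++,fast++

slow=5, fast=8, prefix=[3, 5, 8, 9, 11, 13]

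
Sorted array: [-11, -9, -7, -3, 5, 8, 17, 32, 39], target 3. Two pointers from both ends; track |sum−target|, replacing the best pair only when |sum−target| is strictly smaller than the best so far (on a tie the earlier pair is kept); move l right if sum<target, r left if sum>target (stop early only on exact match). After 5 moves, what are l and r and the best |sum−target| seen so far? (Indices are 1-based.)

l=3, r=6, best |Δ|=3

l=1 r=9: -11+39=28 d=25 *, r--
l=1 r=8: -11+32=21 d=18 *, r--
l=1 r=7: -11+17=6 d=3 *, r--
l=1 r=6: -11+8=-3 d=6, l++
l=2 r=6: -9+8=-1 d=4, l++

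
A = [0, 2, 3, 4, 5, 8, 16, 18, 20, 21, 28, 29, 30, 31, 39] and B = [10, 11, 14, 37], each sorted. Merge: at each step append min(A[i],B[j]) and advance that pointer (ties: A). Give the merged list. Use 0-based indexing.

i=0 j=0: A[i]=0<=B[j]=10 take 0, i++
i=1 j=0: A[i]=2<=B[j]=10 take 2, i++
i=2 j=0: A[i]=3<=B[j]=10 take 3, i++
i=3 j=0: A[i]=4<=B[j]=10 take 4, i++
i=4 j=0: A[i]=5<=B[j]=10 take 5, i++
i=5 j=0: A[i]=8<=B[j]=10 take 8, i++
i=6 j=0: A[i]=16>B[j]=10 take 10, j++
i=6 j=1: A[i]=16>B[j]=11 take 11, j++
i=6 j=2: A[i]=16>B[j]=14 take 14, j++
i=6 j=3: A[i]=16<=B[j]=37 take 16, i++
i=7 j=3: A[i]=18<=B[j]=37 take 18, i++
i=8 j=3: A[i]=20<=B[j]=37 take 20, i++
i=9 j=3: A[i]=21<=B[j]=37 take 21, i++
i=10 j=3: A[i]=28<=B[j]=37 take 28, i++
i=11 j=3: A[i]=29<=B[j]=37 take 29, i++
i=12 j=3: A[i]=30<=B[j]=37 take 30, i++
i=13 j=3: A[i]=31<=B[j]=37 take 31, i++
i=14 j=3: A[i]=39>B[j]=37 take 37, j++
i=14 j=4: B done, take A[i]=39, i++

[0, 2, 3, 4, 5, 8, 10, 11, 14, 16, 18, 20, 21, 28, 29, 30, 31, 37, 39]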